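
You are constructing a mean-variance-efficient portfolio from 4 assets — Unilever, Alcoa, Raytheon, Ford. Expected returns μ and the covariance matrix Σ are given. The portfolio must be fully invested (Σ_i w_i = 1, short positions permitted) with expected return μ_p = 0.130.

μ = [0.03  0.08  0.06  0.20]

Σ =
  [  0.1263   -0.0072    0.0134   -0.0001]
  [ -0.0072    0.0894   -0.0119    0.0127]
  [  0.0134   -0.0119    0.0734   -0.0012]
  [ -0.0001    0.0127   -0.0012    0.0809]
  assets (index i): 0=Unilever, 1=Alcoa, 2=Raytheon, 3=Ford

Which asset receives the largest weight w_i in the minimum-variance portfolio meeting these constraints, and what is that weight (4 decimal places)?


Ford (0.4878)

u=Σ⁻¹μ = [0.1798  0.6963  0.9364  2.3770]
v=Σ⁻¹𝟙 = [7.0837  12.1669  14.4779  10.6744]
a=μᵀu=0.592677  b=𝟙ᵀu=4.189423  c=𝟙ᵀv=44.402881  D=ac−b²=8.765320
λ₁=(c·0.130−b)/D = (44.402881·0.130−4.189423)/8.765320 = 0.180593
λ₂=(a−b·0.130)/D = (0.592677−4.189423·0.130)/8.765320 = 0.005482
w* = 0.180593·u + 0.005482·v:
  w_0 = 0.180593·0.1798 + 0.005482·7.0837 = 0.0713  (Unilever)
  w_1 = 0.180593·0.6963 + 0.005482·12.1669 = 0.1924  (Alcoa)
  w_2 = 0.180593·0.9364 + 0.005482·14.4779 = 0.2485  (Raytheon)
  w_3 = 0.180593·2.3770 + 0.005482·10.6744 = 0.4878  (Ford)
Σw_i=1.0000  μᵀw=0.1300
σ²=wᵀΣw=λ₁·μ_p+λ₂ = 0.180593·0.130 + 0.005482 = 0.028959 ≈ 0.0290


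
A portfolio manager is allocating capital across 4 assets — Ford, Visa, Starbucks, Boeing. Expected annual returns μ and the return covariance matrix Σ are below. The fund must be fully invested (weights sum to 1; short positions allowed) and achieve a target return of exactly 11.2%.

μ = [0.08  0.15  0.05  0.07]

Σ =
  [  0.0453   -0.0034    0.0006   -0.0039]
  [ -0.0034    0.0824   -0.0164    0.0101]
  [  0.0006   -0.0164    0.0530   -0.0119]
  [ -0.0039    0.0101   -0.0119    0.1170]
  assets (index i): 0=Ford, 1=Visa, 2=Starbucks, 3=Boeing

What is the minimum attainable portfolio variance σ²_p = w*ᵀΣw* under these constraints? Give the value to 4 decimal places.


0.0245

g=Σ⁻¹μ = [1.9619  2.1673  1.7385  0.6534]
h=Σ⁻¹𝟙 = [23.9149  17.0534  26.2408  10.5410]
a=μᵀg=0.614707  b=𝟙ᵀg=6.521108  c=𝟙ᵀh=77.750104  D=ac−b²=5.268702
λ₁=(c·0.112−b)/D = (77.750104·0.112−6.521108)/5.268702 = 0.415074
λ₂=(a−b·0.112)/D = (0.614707−6.521108·0.112)/5.268702 = -0.021952
w* = 0.415074·g + -0.021952·h:
  w_0 = 0.415074·1.9619 + -0.021952·23.9149 = 0.2894  (Ford)
  w_1 = 0.415074·2.1673 + -0.021952·17.0534 = 0.5252  (Visa)
  w_2 = 0.415074·1.7385 + -0.021952·26.2408 = 0.1456  (Starbucks)
  w_3 = 0.415074·0.6534 + -0.021952·10.5410 = 0.0398  (Boeing)
Σw_i=1.0000  μᵀw=0.1120
σ²=wᵀΣw=λ₁·μ_p+λ₂ = 0.415074·0.112 + -0.021952 = 0.024537 ≈ 0.0245


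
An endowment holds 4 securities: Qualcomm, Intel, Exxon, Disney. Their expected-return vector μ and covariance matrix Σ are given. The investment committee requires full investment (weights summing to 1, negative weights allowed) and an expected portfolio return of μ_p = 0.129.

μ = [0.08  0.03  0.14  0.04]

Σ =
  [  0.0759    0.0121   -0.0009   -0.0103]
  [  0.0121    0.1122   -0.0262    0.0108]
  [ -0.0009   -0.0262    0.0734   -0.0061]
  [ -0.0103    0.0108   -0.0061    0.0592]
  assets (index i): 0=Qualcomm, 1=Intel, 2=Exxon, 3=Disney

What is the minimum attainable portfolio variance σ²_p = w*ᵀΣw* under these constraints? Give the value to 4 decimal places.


0.0508

x=Σ⁻¹μ = [1.1252  0.5653  2.2057  0.9956]
y=Σ⁻¹𝟙 = [14.4767  9.8960  18.9593  19.5589]
a=μᵀx=0.455587  b=𝟙ᵀx=4.891670  c=𝟙ᵀy=62.890817  D=ac−b²=4.723796
λ₁=(c·0.129−b)/D = (62.890817·0.129−4.891670)/4.723796 = 0.681919
λ₂=(a−b·0.129)/D = (0.455587−4.891670·0.129)/4.723796 = -0.037139
w* = 0.681919·x + -0.037139·y:
  w_0 = 0.681919·1.1252 + -0.037139·14.4767 = 0.2296  (Qualcomm)
  w_1 = 0.681919·0.5653 + -0.037139·9.8960 = 0.0179  (Intel)
  w_2 = 0.681919·2.2057 + -0.037139·18.9593 = 0.7999  (Exxon)
  w_3 = 0.681919·0.9956 + -0.037139·19.5589 = -0.0475  (Disney)
Σw_i=1.0000  μᵀw=0.1290
σ²=wᵀΣw=λ₁·μ_p+λ₂ = 0.681919·0.129 + -0.037139 = 0.050828 ≈ 0.0508


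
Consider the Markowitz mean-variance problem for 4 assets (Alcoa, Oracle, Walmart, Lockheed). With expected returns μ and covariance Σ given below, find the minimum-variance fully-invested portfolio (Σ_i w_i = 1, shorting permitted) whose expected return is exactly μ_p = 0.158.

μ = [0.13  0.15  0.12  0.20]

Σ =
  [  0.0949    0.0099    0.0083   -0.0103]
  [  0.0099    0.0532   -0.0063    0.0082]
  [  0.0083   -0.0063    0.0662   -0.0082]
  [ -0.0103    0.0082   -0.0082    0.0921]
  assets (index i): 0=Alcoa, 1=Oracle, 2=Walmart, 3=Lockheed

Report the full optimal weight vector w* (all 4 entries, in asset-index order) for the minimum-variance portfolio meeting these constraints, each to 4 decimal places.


0.1307  0.2995  0.2235  0.3463

u=Σ⁻¹μ = [1.1632  2.5118  2.1874  2.2728]
v=Σ⁻¹𝟙 = [8.4972  17.4314  17.1589  11.7838]
a=μᵀu=1.245027  b=𝟙ᵀu=8.135171  c=𝟙ᵀv=54.871281  D=ac−b²=2.135236
λ₁=(c·0.158−b)/D = (54.871281·0.158−8.135171)/2.135236 = 0.250320
λ₂=(a−b·0.158)/D = (1.245027−8.135171·0.158)/2.135236 = -0.018888
w* = 0.250320·u + -0.018888·v:
  w_0 = 0.250320·1.1632 + -0.018888·8.4972 = 0.1307  (Alcoa)
  w_1 = 0.250320·2.5118 + -0.018888·17.4314 = 0.2995  (Oracle)
  w_2 = 0.250320·2.1874 + -0.018888·17.1589 = 0.2235  (Walmart)
  w_3 = 0.250320·2.2728 + -0.018888·11.7838 = 0.3463  (Lockheed)
Σw_i=1.0000  μᵀw=0.1580
σ²=wᵀΣw=λ₁·μ_p+λ₂ = 0.250320·0.158 + -0.018888 = 0.020663 ≈ 0.0207


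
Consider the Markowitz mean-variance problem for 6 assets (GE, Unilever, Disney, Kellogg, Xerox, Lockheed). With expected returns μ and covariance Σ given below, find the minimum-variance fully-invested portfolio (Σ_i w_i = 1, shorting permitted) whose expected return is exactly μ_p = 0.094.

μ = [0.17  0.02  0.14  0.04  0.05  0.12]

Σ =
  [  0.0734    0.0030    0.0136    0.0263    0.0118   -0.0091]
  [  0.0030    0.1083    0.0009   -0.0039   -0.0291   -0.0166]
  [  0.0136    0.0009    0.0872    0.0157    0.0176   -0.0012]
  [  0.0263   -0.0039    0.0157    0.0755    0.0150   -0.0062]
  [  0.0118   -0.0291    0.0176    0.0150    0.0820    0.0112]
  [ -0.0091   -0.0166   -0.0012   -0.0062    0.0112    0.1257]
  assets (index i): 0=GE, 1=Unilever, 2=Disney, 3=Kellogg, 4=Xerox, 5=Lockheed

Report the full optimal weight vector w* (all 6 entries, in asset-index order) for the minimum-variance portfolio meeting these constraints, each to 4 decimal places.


0.2118  0.2040  0.1424  0.0953  0.1631  0.1834

p=Σ⁻¹μ = [2.3663  0.2696  1.3317  -0.4643  0.0068  1.1508]
q=Σ⁻¹𝟙 = [8.2598  13.9069  6.3175  8.2462  11.7373  9.8112]
a=μᵀp=0.713956  b=𝟙ᵀp=4.660803  c=𝟙ᵀq=58.278870  D=ac−b²=19.885468
λ₁=(c·0.094−b)/D = (58.278870·0.094−4.660803)/19.885468 = 0.041106
λ₂=(a−b·0.094)/D = (0.713956−4.660803·0.094)/19.885468 = 0.013871
w* = 0.041106·p + 0.013871·q:
  w_0 = 0.041106·2.3663 + 0.013871·8.2598 = 0.2118  (GE)
  w_1 = 0.041106·0.2696 + 0.013871·13.9069 = 0.2040  (Unilever)
  w_2 = 0.041106·1.3317 + 0.013871·6.3175 = 0.1424  (Disney)
  w_3 = 0.041106·-0.4643 + 0.013871·8.2462 = 0.0953  (Kellogg)
  w_4 = 0.041106·0.0068 + 0.013871·11.7373 = 0.1631  (Xerox)
  w_5 = 0.041106·1.1508 + 0.013871·9.8112 = 0.1834  (Lockheed)
Σw_i=1.0000  μᵀw=0.0940
σ²=wᵀΣw=λ₁·μ_p+λ₂ = 0.041106·0.094 + 0.013871 = 0.017735 ≈ 0.0177


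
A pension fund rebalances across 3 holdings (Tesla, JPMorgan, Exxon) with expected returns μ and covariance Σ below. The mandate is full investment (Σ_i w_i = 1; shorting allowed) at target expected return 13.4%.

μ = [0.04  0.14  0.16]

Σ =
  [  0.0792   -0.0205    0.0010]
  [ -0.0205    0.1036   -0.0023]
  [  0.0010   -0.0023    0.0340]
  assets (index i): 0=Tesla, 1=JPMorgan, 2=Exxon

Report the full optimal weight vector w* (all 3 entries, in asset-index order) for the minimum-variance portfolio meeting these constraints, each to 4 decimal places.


g=Σ⁻¹μ = [0.8662  1.6291  4.7906]
h=Σ⁻¹𝟙 = [15.7247  13.4269  29.8576]
a=μᵀg=1.029223  b=𝟙ᵀg=7.285965  c=𝟙ᵀh=59.009152  D=ac−b²=7.648303
λ₁=(c·0.134−b)/D = (59.009152·0.134−7.285965)/7.648303 = 0.081229
λ₂=(a−b·0.134)/D = (1.029223−7.285965·0.134)/7.648303 = 0.006917
w* = 0.081229·g + 0.006917·h:
  w_0 = 0.081229·0.8662 + 0.006917·15.7247 = 0.1791  (Tesla)
  w_1 = 0.081229·1.6291 + 0.006917·13.4269 = 0.2252  (JPMorgan)
  w_2 = 0.081229·4.7906 + 0.006917·29.8576 = 0.5957  (Exxon)
Σw_i=1.0000  μᵀw=0.1340
σ²=wᵀΣw=λ₁·μ_p+λ₂ = 0.081229·0.134 + 0.006917 = 0.017802 ≈ 0.0178

0.1791  0.2252  0.5957


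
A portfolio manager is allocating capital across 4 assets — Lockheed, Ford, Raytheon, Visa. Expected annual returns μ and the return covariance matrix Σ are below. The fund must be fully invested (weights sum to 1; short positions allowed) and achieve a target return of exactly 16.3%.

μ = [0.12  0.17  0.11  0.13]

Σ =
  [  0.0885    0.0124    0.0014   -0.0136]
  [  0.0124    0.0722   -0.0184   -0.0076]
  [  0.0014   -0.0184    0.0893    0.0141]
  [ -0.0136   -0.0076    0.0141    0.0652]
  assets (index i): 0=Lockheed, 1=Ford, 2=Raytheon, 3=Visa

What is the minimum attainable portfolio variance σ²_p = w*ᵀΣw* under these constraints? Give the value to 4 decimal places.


0.0479

x=Σ⁻¹μ = [1.3009  2.7314  1.4146  2.2777]
y=Σ⁻¹𝟙 = [11.4059  16.6893  11.7550  17.1198]
a=μᵀx=1.072146  b=𝟙ᵀx=7.724533  c=𝟙ᵀy=56.970154  D=ac−b²=1.411887
λ₁=(c·0.163−b)/D = (56.970154·0.163−7.724533)/1.411887 = 1.106039
λ₂=(a−b·0.163)/D = (1.072146−7.724533·0.163)/1.411887 = -0.132414
w* = 1.106039·x + -0.132414·y:
  w_0 = 1.106039·1.3009 + -0.132414·11.4059 = -0.0715  (Lockheed)
  w_1 = 1.106039·2.7314 + -0.132414·16.6893 = 0.8111  (Ford)
  w_2 = 1.106039·1.4146 + -0.132414·11.7550 = 0.0080  (Raytheon)
  w_3 = 1.106039·2.2777 + -0.132414·17.1198 = 0.2523  (Visa)
Σw_i=1.0000  μᵀw=0.1630
σ²=wᵀΣw=λ₁·μ_p+λ₂ = 1.106039·0.163 + -0.132414 = 0.047871 ≈ 0.0479


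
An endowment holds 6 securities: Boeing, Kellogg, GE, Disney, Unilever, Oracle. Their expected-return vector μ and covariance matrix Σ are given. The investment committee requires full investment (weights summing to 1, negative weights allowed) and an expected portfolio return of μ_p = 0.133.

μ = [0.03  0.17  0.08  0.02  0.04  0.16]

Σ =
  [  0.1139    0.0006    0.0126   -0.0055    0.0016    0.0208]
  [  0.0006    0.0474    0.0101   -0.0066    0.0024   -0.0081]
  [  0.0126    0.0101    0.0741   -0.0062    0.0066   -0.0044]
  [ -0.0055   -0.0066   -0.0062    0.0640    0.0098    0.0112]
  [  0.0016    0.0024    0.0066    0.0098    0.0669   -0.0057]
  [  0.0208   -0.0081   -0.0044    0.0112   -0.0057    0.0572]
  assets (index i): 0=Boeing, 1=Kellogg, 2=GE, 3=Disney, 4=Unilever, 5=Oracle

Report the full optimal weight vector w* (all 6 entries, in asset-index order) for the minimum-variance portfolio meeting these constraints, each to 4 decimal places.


g=Σ⁻¹μ = [-0.5269  4.0226  0.7776  0.0044  0.7030  3.6874]
h=Σ⁻¹𝟙 = [4.6409  23.2581  10.7209  14.3521  12.4048  18.3391]
a=μᵀg=1.348449  b=𝟙ᵀg=8.668262  c=𝟙ᵀh=83.715855  D=ac−b²=37.747765
λ₁=(c·0.133−b)/D = (83.715855·0.133−8.668262)/37.747765 = 0.065327
λ₂=(a−b·0.133)/D = (1.348449−8.668262·0.133)/37.747765 = 0.005181
w* = 0.065327·g + 0.005181·h:
  w_0 = 0.065327·-0.5269 + 0.005181·4.6409 = -0.0104  (Boeing)
  w_1 = 0.065327·4.0226 + 0.005181·23.2581 = 0.3833  (Kellogg)
  w_2 = 0.065327·0.7776 + 0.005181·10.7209 = 0.1063  (GE)
  w_3 = 0.065327·0.0044 + 0.005181·14.3521 = 0.0746  (Disney)
  w_4 = 0.065327·0.7030 + 0.005181·12.4048 = 0.1102  (Unilever)
  w_5 = 0.065327·3.6874 + 0.005181·18.3391 = 0.3359  (Oracle)
Σw_i=1.0000  μᵀw=0.1330
σ²=wᵀΣw=λ₁·μ_p+λ₂ = 0.065327·0.133 + 0.005181 = 0.013869 ≈ 0.0139

-0.0104  0.3833  0.1063  0.0746  0.1102  0.3359


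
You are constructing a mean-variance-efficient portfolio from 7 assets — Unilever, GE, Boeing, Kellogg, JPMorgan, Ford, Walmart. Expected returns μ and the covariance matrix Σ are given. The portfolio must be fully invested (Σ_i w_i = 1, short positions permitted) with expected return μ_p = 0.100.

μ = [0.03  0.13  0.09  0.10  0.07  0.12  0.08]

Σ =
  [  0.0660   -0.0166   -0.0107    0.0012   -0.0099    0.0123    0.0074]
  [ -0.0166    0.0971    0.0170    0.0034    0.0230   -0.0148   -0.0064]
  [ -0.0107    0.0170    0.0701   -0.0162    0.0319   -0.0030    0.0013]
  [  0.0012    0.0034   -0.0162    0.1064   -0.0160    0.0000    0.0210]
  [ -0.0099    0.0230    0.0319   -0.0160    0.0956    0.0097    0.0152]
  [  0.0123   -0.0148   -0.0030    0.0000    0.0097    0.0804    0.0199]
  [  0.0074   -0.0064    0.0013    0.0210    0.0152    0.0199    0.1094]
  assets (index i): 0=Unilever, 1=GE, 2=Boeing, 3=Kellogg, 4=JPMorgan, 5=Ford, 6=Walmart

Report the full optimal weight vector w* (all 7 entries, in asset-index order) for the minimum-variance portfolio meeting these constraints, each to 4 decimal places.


u=Σ⁻¹μ = [0.6806  1.4584  1.3552  1.0350  -0.0358  1.6471  0.2611]
v=Σ⁻¹𝟙 = [18.5317  11.1490  15.1578  11.1616  4.8461  10.7478  3.5885]
a=μᵀu=0.651522  b=𝟙ᵀu=6.401716  c=𝟙ᵀv=75.182418  D=ac−b²=8.001033
λ₁=(c·0.100−b)/D = (75.182418·0.100−6.401716)/8.001033 = 0.139548
λ₂=(a−b·0.100)/D = (0.651522−6.401716·0.100)/8.001033 = 0.001419
w* = 0.139548·u + 0.001419·v:
  w_0 = 0.139548·0.6806 + 0.001419·18.5317 = 0.1213  (Unilever)
  w_1 = 0.139548·1.4584 + 0.001419·11.1490 = 0.2193  (GE)
  w_2 = 0.139548·1.3552 + 0.001419·15.1578 = 0.2106  (Boeing)
  w_3 = 0.139548·1.0350 + 0.001419·11.1616 = 0.1603  (Kellogg)
  w_4 = 0.139548·-0.0358 + 0.001419·4.8461 = 0.0019  (JPMorgan)
  w_5 = 0.139548·1.6471 + 0.001419·10.7478 = 0.2451  (Ford)
  w_6 = 0.139548·0.2611 + 0.001419·3.5885 = 0.0415  (Walmart)
Σw_i=1.0000  μᵀw=0.1000
σ²=wᵀΣw=λ₁·μ_p+λ₂ = 0.139548·0.100 + 0.001419 = 0.015373 ≈ 0.0154

0.1213  0.2193  0.2106  0.1603  0.0019  0.2451  0.0415


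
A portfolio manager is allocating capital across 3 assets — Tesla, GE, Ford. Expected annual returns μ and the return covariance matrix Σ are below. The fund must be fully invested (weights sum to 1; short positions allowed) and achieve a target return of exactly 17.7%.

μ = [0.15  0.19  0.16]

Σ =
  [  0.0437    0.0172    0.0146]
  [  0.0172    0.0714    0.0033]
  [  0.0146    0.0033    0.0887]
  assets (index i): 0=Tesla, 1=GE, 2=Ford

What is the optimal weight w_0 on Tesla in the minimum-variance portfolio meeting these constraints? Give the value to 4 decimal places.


0.1325

x=Σ⁻¹μ = [2.1563  2.0782  1.3716]
y=Σ⁻¹𝟙 = [16.3191  9.6941  8.2272]
a=μᵀx=0.937760  b=𝟙ᵀx=5.606099  c=𝟙ᵀy=34.240407  D=ac−b²=0.680943
λ₁=(c·0.177−b)/D = (34.240407·0.177−5.606099)/0.680943 = 0.667388
λ₂=(a−b·0.177)/D = (0.937760−5.606099·0.177)/0.680943 = -0.080065
w* = 0.667388·x + -0.080065·y:
  w_0 = 0.667388·2.1563 + -0.080065·16.3191 = 0.1325  (Tesla)
  w_1 = 0.667388·2.0782 + -0.080065·9.6941 = 0.6108  (GE)
  w_2 = 0.667388·1.3716 + -0.080065·8.2272 = 0.2567  (Ford)
Σw_i=1.0000  μᵀw=0.1770
σ²=wᵀΣw=λ₁·μ_p+λ₂ = 0.667388·0.177 + -0.080065 = 0.038063 ≈ 0.0381


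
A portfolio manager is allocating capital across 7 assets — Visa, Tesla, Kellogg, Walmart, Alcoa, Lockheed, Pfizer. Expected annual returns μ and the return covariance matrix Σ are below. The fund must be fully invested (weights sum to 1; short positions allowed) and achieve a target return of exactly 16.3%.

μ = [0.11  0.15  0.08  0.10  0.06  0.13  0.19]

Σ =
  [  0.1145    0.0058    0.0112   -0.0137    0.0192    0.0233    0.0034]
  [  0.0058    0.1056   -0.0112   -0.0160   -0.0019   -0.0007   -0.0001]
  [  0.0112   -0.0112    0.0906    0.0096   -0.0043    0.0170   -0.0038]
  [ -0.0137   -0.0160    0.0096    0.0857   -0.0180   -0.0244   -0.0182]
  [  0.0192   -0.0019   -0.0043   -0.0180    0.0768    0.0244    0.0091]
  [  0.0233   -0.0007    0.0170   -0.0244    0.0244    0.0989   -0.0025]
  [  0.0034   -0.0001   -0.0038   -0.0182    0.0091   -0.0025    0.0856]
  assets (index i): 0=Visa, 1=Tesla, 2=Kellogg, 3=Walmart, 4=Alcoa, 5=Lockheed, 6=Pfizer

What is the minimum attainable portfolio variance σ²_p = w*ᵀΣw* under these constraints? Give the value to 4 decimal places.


p=Σ⁻¹μ = [0.6270  1.8832  0.5666  2.7368  0.4676  1.7134  2.8043]
q=Σ⁻¹𝟙 = [5.1801  13.9513  8.9988  23.0824  12.8247  10.3714  15.7395]
a=μᵀp=1.454075  b=𝟙ᵀp=10.798928  c=𝟙ᵀq=90.148269  D=ac−b²=14.465500
λ₁=(c·0.163−b)/D = (90.148269·0.163−10.798928)/14.465500 = 0.269278
λ₂=(a−b·0.163)/D = (1.454075−10.798928·0.163)/14.465500 = -0.021164
w* = 0.269278·p + -0.021164·q:
  w_0 = 0.269278·0.6270 + -0.021164·5.1801 = 0.0592  (Visa)
  w_1 = 0.269278·1.8832 + -0.021164·13.9513 = 0.2118  (Tesla)
  w_2 = 0.269278·0.5666 + -0.021164·8.9988 = -0.0379  (Kellogg)
  w_3 = 0.269278·2.7368 + -0.021164·23.0824 = 0.2484  (Walmart)
  w_4 = 0.269278·0.4676 + -0.021164·12.8247 = -0.1455  (Alcoa)
  w_5 = 0.269278·1.7134 + -0.021164·10.3714 = 0.2419  (Lockheed)
  w_6 = 0.269278·2.8043 + -0.021164·15.7395 = 0.4220  (Pfizer)
Σw_i=1.0000  μᵀw=0.1630
σ²=wᵀΣw=λ₁·μ_p+λ₂ = 0.269278·0.163 + -0.021164 = 0.022728 ≈ 0.0227

0.0227


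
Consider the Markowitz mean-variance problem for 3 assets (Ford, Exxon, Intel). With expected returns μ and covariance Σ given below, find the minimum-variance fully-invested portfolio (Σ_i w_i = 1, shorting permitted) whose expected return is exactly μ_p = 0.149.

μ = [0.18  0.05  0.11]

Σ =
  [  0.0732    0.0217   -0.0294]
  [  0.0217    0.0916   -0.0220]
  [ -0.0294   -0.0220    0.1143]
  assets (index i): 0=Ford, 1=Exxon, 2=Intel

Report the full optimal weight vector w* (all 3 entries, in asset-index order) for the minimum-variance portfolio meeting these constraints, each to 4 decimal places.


0.5998  0.0498  0.3504

x=Σ⁻¹μ = [3.1140  0.2429  1.8101]
y=Σ⁻¹𝟙 = [16.5613  10.6085  15.0506]
a=μᵀx=0.771781  b=𝟙ᵀx=5.167021  c=𝟙ᵀy=42.220360  D=ac−b²=5.886770
λ₁=(c·0.149−b)/D = (42.220360·0.149−5.167021)/5.886770 = 0.190905
λ₂=(a−b·0.149)/D = (0.771781−5.167021·0.149)/5.886770 = 0.000322
w* = 0.190905·x + 0.000322·y:
  w_0 = 0.190905·3.1140 + 0.000322·16.5613 = 0.5998  (Ford)
  w_1 = 0.190905·0.2429 + 0.000322·10.6085 = 0.0498  (Exxon)
  w_2 = 0.190905·1.8101 + 0.000322·15.0506 = 0.3504  (Intel)
Σw_i=1.0000  μᵀw=0.1490
σ²=wᵀΣw=λ₁·μ_p+λ₂ = 0.190905·0.149 + 0.000322 = 0.028767 ≈ 0.0288


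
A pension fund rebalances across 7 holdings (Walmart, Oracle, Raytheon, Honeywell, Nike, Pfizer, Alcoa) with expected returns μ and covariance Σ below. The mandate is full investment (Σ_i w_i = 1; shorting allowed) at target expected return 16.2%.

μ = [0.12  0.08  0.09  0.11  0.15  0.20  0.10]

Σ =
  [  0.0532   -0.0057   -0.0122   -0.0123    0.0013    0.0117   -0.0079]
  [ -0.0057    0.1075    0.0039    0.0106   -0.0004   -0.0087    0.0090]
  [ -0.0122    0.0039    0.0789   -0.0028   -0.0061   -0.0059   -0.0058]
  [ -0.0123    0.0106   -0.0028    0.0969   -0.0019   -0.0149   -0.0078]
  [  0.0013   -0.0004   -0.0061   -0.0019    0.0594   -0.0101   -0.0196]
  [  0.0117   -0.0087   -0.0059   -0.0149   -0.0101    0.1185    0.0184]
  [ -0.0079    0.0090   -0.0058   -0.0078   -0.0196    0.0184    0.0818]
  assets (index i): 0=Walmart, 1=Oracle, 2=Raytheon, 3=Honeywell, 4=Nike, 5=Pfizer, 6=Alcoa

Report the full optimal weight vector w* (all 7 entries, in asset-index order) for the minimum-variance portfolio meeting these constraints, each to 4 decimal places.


x=Σ⁻¹μ = [3.1909  0.5853  2.2789  2.0758  3.8332  1.7519  2.3502]
y=Σ⁻¹𝟙 = [29.4590  7.2484  21.8998  17.5100  27.8114  8.2622  22.3003]
a=μᵀx=2.023554  b=𝟙ᵀx=16.066211  c=𝟙ᵀy=134.491114  D=ac−b²=14.026836
λ₁=(c·0.162−b)/D = (134.491114·0.162−16.066211)/14.026836 = 0.407886
λ₂=(a−b·0.162)/D = (2.023554−16.066211·0.162)/14.026836 = -0.041290
w* = 0.407886·x + -0.041290·y:
  w_0 = 0.407886·3.1909 + -0.041290·29.4590 = 0.0852  (Walmart)
  w_1 = 0.407886·0.5853 + -0.041290·7.2484 = -0.0605  (Oracle)
  w_2 = 0.407886·2.2789 + -0.041290·21.8998 = 0.0253  (Raytheon)
  w_3 = 0.407886·2.0758 + -0.041290·17.5100 = 0.1237  (Honeywell)
  w_4 = 0.407886·3.8332 + -0.041290·27.8114 = 0.4151  (Nike)
  w_5 = 0.407886·1.7519 + -0.041290·8.2622 = 0.3734  (Pfizer)
  w_6 = 0.407886·2.3502 + -0.041290·22.3003 = 0.0378  (Alcoa)
Σw_i=1.0000  μᵀw=0.1620
σ²=wᵀΣw=λ₁·μ_p+λ₂ = 0.407886·0.162 + -0.041290 = 0.024787 ≈ 0.0248

0.0852  -0.0605  0.0253  0.1237  0.4151  0.3734  0.0378


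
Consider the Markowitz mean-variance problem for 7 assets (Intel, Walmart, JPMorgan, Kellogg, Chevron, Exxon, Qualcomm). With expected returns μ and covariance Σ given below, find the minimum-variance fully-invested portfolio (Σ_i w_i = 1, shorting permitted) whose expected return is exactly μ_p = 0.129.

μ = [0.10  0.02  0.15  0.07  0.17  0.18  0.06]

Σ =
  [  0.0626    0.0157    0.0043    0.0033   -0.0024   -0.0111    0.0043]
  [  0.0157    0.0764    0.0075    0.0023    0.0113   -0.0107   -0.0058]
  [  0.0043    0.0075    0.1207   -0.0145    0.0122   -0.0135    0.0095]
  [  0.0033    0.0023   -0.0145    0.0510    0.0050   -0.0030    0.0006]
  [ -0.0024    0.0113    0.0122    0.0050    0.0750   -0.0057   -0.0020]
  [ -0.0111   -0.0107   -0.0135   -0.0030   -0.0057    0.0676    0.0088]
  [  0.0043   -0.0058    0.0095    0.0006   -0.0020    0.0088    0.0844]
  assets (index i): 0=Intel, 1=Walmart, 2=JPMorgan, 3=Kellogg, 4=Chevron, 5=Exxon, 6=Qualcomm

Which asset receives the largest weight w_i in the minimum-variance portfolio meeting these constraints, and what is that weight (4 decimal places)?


u=Σ⁻¹μ = [2.1695  -0.2192  1.5385  1.6636  2.2797  3.5466  0.0845]
v=Σ⁻¹𝟙 = [15.2533  10.3624  10.2921  21.1765  11.0540  21.7627  8.4672]
a=μᵀu=1.590805  b=𝟙ᵀu=11.063243  c=𝟙ᵀv=98.368175  D=ac−b²=34.089292
λ₁=(c·0.129−b)/D = (98.368175·0.129−11.063243)/34.089292 = 0.047706
λ₂=(a−b·0.129)/D = (1.590805−11.063243·0.129)/34.089292 = 0.004801
w* = 0.047706·u + 0.004801·v:
  w_0 = 0.047706·2.1695 + 0.004801·15.2533 = 0.1767  (Intel)
  w_1 = 0.047706·-0.2192 + 0.004801·10.3624 = 0.0393  (Walmart)
  w_2 = 0.047706·1.5385 + 0.004801·10.2921 = 0.1228  (JPMorgan)
  w_3 = 0.047706·1.6636 + 0.004801·21.1765 = 0.1810  (Kellogg)
  w_4 = 0.047706·2.2797 + 0.004801·11.0540 = 0.1618  (Chevron)
  w_5 = 0.047706·3.5466 + 0.004801·21.7627 = 0.2737  (Exxon)
  w_6 = 0.047706·0.0845 + 0.004801·8.4672 = 0.0447  (Qualcomm)
Σw_i=1.0000  μᵀw=0.1290
σ²=wᵀΣw=λ₁·μ_p+λ₂ = 0.047706·0.129 + 0.004801 = 0.010955 ≈ 0.0110

Exxon (0.2737)


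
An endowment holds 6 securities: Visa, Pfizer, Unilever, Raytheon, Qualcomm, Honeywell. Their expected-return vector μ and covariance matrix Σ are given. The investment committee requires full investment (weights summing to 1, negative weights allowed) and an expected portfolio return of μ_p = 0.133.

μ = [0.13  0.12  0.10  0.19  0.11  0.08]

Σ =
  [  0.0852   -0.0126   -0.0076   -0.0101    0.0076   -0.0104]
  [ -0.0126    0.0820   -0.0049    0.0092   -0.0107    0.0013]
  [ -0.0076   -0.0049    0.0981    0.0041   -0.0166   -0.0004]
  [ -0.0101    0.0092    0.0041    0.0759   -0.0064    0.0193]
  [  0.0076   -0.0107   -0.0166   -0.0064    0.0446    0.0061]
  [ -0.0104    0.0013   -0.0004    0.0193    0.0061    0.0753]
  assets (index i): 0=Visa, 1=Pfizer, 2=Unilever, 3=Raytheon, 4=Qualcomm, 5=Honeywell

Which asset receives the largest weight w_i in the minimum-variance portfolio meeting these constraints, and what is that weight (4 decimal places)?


Qualcomm (0.2872)

g=Σ⁻¹μ = [2.0214  2.0490  1.7798  2.6441  3.6081  0.3457]
h=Σ⁻¹𝟙 = [15.8185  18.1424  17.0768  12.3275  30.8932  9.5802]
a=μᵀg=1.613566  b=𝟙ᵀg=12.448064  c=𝟙ᵀh=103.838560  D=ac−b²=12.596065
λ₁=(c·0.133−b)/D = (103.838560·0.133−12.448064)/12.596065 = 0.108166
λ₂=(a−b·0.133)/D = (1.613566−12.448064·0.133)/12.596065 = -0.003336
w* = 0.108166·g + -0.003336·h:
  w_0 = 0.108166·2.0214 + -0.003336·15.8185 = 0.1659  (Visa)
  w_1 = 0.108166·2.0490 + -0.003336·18.1424 = 0.1611  (Pfizer)
  w_2 = 0.108166·1.7798 + -0.003336·17.0768 = 0.1355  (Unilever)
  w_3 = 0.108166·2.6441 + -0.003336·12.3275 = 0.2449  (Raytheon)
  w_4 = 0.108166·3.6081 + -0.003336·30.8932 = 0.2872  (Qualcomm)
  w_5 = 0.108166·0.3457 + -0.003336·9.5802 = 0.0054  (Honeywell)
Σw_i=1.0000  μᵀw=0.1330
σ²=wᵀΣw=λ₁·μ_p+λ₂ = 0.108166·0.133 + -0.003336 = 0.011050 ≈ 0.0110


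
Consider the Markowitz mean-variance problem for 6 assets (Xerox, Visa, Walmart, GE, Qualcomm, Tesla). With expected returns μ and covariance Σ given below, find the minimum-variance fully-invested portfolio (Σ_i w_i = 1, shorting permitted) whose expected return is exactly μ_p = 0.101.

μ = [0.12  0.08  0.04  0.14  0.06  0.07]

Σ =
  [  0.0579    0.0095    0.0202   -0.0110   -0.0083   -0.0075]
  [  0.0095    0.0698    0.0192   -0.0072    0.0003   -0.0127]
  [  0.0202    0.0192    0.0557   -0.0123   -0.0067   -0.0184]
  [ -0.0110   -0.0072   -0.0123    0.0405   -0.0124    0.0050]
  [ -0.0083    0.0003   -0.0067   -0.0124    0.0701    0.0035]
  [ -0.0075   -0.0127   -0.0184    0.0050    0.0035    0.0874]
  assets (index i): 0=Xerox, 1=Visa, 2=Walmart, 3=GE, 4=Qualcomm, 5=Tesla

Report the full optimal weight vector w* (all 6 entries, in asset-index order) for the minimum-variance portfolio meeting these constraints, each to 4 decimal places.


x=Σ⁻¹μ = [2.9865  1.1929  1.0112  5.3282  2.1911  1.0508]
y=Σ⁻¹𝟙 = [21.3141  12.2589  24.8782  46.2730  26.4716  16.5822]
a=μᵀx=1.445243  b=𝟙ᵀx=13.760811  c=𝟙ᵀy=147.778099  D=ac−b²=24.215392
λ₁=(c·0.101−b)/D = (147.778099·0.101−13.760811)/24.215392 = 0.048101
λ₂=(a−b·0.101)/D = (1.445243−13.760811·0.101)/24.215392 = 0.002288
w* = 0.048101·x + 0.002288·y:
  w_0 = 0.048101·2.9865 + 0.002288·21.3141 = 0.1924  (Xerox)
  w_1 = 0.048101·1.1929 + 0.002288·12.2589 = 0.0854  (Visa)
  w_2 = 0.048101·1.0112 + 0.002288·24.8782 = 0.1056  (Walmart)
  w_3 = 0.048101·5.3282 + 0.002288·46.2730 = 0.3622  (GE)
  w_4 = 0.048101·2.1911 + 0.002288·26.4716 = 0.1660  (Qualcomm)
  w_5 = 0.048101·1.0508 + 0.002288·16.5822 = 0.0885  (Tesla)
Σw_i=1.0000  μᵀw=0.1010
σ²=wᵀΣw=λ₁·μ_p+λ₂ = 0.048101·0.101 + 0.002288 = 0.007146 ≈ 0.0071

0.1924  0.0854  0.1056  0.3622  0.1660  0.0885


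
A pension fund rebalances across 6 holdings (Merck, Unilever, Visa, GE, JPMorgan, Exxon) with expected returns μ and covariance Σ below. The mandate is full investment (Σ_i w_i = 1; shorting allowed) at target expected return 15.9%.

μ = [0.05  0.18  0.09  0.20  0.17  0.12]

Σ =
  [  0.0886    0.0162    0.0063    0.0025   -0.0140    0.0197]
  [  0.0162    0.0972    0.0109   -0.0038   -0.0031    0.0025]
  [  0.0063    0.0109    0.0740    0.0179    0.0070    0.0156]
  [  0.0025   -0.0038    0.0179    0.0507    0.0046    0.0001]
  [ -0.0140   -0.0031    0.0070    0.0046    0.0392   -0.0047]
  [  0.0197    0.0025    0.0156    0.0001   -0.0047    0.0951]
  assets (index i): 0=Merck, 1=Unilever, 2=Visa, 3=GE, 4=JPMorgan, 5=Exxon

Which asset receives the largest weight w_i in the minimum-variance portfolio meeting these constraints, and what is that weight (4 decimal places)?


JPMorgan (0.3777)

g=Σ⁻¹μ = [0.5193  2.1213  -0.8350  3.9573  4.5493  1.4561]
h=Σ⁻¹𝟙 = [11.5429  9.4104  2.5835  16.2931  29.0673  8.8724]
a=μᵀg=2.072224  b=𝟙ᵀg=11.768279  c=𝟙ᵀh=77.769588  D=ac−b²=22.663589
λ₁=(c·0.159−b)/D = (77.769588·0.159−11.768279)/22.663589 = 0.026346
λ₂=(a−b·0.159)/D = (2.072224−11.768279·0.159)/22.663589 = 0.008872
w* = 0.026346·g + 0.008872·h:
  w_0 = 0.026346·0.5193 + 0.008872·11.5429 = 0.1161  (Merck)
  w_1 = 0.026346·2.1213 + 0.008872·9.4104 = 0.1394  (Unilever)
  w_2 = 0.026346·-0.8350 + 0.008872·2.5835 = 0.0009  (Visa)
  w_3 = 0.026346·3.9573 + 0.008872·16.2931 = 0.2488  (GE)
  w_4 = 0.026346·4.5493 + 0.008872·29.0673 = 0.3777  (JPMorgan)
  w_5 = 0.026346·1.4561 + 0.008872·8.8724 = 0.1171  (Exxon)
Σw_i=1.0000  μᵀw=0.1590
σ²=wᵀΣw=λ₁·μ_p+λ₂ = 0.026346·0.159 + 0.008872 = 0.013061 ≈ 0.0131


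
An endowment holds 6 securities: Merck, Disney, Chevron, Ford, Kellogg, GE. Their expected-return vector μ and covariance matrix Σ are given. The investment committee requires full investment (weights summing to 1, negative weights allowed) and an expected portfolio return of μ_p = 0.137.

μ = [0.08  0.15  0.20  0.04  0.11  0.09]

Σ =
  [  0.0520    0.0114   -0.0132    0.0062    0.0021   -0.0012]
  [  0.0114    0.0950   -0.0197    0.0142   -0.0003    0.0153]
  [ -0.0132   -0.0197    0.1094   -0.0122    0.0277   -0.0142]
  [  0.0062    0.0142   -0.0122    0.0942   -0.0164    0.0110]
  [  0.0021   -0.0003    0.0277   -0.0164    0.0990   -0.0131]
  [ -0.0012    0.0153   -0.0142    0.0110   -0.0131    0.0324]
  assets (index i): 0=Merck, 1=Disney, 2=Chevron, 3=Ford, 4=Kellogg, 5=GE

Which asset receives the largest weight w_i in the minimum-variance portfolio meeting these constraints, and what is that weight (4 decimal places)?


u=Σ⁻¹μ = [1.9428  1.2649  2.5651  0.1606  0.8687  3.6734]
v=Σ⁻¹𝟙 = [21.7651  3.6910  15.3683  8.1591  11.8192  38.6715]
a=μᵀu=1.290758  b=𝟙ᵀu=10.475443  c=𝟙ᵀv=99.474282  D=ac−b²=18.662329
λ₁=(c·0.137−b)/D = (99.474282·0.137−10.475443)/18.662329 = 0.168925
λ₂=(a−b·0.137)/D = (1.290758−10.475443·0.137)/18.662329 = -0.007736
w* = 0.168925·u + -0.007736·v:
  w_0 = 0.168925·1.9428 + -0.007736·21.7651 = 0.1598  (Merck)
  w_1 = 0.168925·1.2649 + -0.007736·3.6910 = 0.1851  (Disney)
  w_2 = 0.168925·2.5651 + -0.007736·15.3683 = 0.3144  (Chevron)
  w_3 = 0.168925·0.1606 + -0.007736·8.1591 = -0.0360  (Ford)
  w_4 = 0.168925·0.8687 + -0.007736·11.8192 = 0.0553  (Kellogg)
  w_5 = 0.168925·3.6734 + -0.007736·38.6715 = 0.3213  (GE)
Σw_i=1.0000  μᵀw=0.1370
σ²=wᵀΣw=λ₁·μ_p+λ₂ = 0.168925·0.137 + -0.007736 = 0.015406 ≈ 0.0154

GE (0.3213)


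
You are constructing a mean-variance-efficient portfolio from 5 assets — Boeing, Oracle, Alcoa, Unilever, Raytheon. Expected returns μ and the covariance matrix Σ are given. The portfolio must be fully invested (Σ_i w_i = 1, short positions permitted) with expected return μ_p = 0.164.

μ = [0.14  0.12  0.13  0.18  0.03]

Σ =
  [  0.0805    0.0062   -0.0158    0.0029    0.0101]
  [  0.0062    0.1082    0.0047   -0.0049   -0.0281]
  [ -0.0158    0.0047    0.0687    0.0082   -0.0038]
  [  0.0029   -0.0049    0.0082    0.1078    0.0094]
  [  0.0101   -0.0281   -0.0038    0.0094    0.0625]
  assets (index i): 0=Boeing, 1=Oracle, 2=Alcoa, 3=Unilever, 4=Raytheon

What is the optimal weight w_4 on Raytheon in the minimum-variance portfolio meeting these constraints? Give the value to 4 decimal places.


-0.1543

g=Σ⁻¹μ = [1.9437  1.1222  2.1208  1.4566  0.5803]
h=Σ⁻¹𝟙 = [11.9160  13.3521  16.7151  6.5377  20.1105]
a=μᵀg=0.962072  b=𝟙ᵀg=7.223569  c=𝟙ᵀh=68.631478  D=ac−b²=13.848481
λ₁=(c·0.164−b)/D = (68.631478·0.164−7.223569)/13.848481 = 0.291151
λ₂=(a−b·0.164)/D = (0.962072−7.223569·0.164)/13.848481 = -0.016073
w* = 0.291151·g + -0.016073·h:
  w_0 = 0.291151·1.9437 + -0.016073·11.9160 = 0.3744  (Boeing)
  w_1 = 0.291151·1.1222 + -0.016073·13.3521 = 0.1121  (Oracle)
  w_2 = 0.291151·2.1208 + -0.016073·16.7151 = 0.3488  (Alcoa)
  w_3 = 0.291151·1.4566 + -0.016073·6.5377 = 0.3190  (Unilever)
  w_4 = 0.291151·0.5803 + -0.016073·20.1105 = -0.1543  (Raytheon)
Σw_i=1.0000  μᵀw=0.1640
σ²=wᵀΣw=λ₁·μ_p+λ₂ = 0.291151·0.164 + -0.016073 = 0.031675 ≈ 0.0317


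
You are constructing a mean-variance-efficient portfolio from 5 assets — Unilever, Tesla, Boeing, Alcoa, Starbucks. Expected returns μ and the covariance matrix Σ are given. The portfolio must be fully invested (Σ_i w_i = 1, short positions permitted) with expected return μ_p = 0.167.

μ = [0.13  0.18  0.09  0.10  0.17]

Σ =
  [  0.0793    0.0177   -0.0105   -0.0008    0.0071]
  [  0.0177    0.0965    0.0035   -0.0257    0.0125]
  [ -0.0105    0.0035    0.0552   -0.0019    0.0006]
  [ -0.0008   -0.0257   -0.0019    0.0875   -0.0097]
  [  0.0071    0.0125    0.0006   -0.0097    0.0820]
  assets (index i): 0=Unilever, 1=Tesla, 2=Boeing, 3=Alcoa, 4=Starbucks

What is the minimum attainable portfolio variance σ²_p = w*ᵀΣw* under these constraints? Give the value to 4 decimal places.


g=Σ⁻¹μ = [1.3209  1.8287  1.8120  1.9416  1.8965]
h=Σ⁻¹𝟙 = [12.1440  10.2593  20.2114  16.2505  11.3541]
a=μᵀg=1.180524  b=𝟙ᵀg=8.799662  c=𝟙ᵀh=70.219229  D=ac−b²=5.461420
λ₁=(c·0.167−b)/D = (70.219229·0.167−8.799662)/5.461420 = 0.535932
λ₂=(a−b·0.167)/D = (1.180524−8.799662·0.167)/5.461420 = -0.052920
w* = 0.535932·g + -0.052920·h:
  w_0 = 0.535932·1.3209 + -0.052920·12.1440 = 0.0652  (Unilever)
  w_1 = 0.535932·1.8287 + -0.052920·10.2593 = 0.4372  (Tesla)
  w_2 = 0.535932·1.8120 + -0.052920·20.2114 = -0.0985  (Boeing)
  w_3 = 0.535932·1.9416 + -0.052920·16.2505 = 0.1806  (Alcoa)
  w_4 = 0.535932·1.8965 + -0.052920·11.3541 = 0.4155  (Starbucks)
Σw_i=1.0000  μᵀw=0.1670
σ²=wᵀΣw=λ₁·μ_p+λ₂ = 0.535932·0.167 + -0.052920 = 0.036580 ≈ 0.0366

0.0366


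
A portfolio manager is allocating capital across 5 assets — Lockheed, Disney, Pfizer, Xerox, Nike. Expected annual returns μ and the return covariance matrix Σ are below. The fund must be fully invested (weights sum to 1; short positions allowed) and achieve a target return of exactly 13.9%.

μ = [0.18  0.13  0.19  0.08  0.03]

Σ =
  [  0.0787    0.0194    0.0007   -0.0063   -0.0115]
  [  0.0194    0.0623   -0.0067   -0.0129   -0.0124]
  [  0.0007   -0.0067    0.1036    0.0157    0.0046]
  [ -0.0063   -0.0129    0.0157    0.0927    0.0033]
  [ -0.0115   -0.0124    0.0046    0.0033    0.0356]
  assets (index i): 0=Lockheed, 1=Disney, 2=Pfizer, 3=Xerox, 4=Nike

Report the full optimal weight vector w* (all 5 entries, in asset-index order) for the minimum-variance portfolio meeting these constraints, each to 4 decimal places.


0.2711  0.2492  0.2414  0.0959  0.1424

p=Σ⁻¹μ = [2.0915  2.2116  1.7312  0.9493  1.9770]
q=Σ⁻¹𝟙 = [13.6039  22.7829  7.4759  12.2522  38.3183]
a=μᵀp=1.128165  b=𝟙ᵀp=8.960619  c=𝟙ᵀq=94.433182  D=ac−b²=26.243554
λ₁=(c·0.139−b)/D = (94.433182·0.139−8.960619)/26.243554 = 0.158728
λ₂=(a−b·0.139)/D = (1.128165−8.960619·0.139)/26.243554 = -0.004472
w* = 0.158728·p + -0.004472·q:
  w_0 = 0.158728·2.0915 + -0.004472·13.6039 = 0.2711  (Lockheed)
  w_1 = 0.158728·2.2116 + -0.004472·22.7829 = 0.2492  (Disney)
  w_2 = 0.158728·1.7312 + -0.004472·7.4759 = 0.2414  (Pfizer)
  w_3 = 0.158728·0.9493 + -0.004472·12.2522 = 0.0959  (Xerox)
  w_4 = 0.158728·1.9770 + -0.004472·38.3183 = 0.1424  (Nike)
Σw_i=1.0000  μᵀw=0.1390
σ²=wᵀΣw=λ₁·μ_p+λ₂ = 0.158728·0.139 + -0.004472 = 0.017591 ≈ 0.0176


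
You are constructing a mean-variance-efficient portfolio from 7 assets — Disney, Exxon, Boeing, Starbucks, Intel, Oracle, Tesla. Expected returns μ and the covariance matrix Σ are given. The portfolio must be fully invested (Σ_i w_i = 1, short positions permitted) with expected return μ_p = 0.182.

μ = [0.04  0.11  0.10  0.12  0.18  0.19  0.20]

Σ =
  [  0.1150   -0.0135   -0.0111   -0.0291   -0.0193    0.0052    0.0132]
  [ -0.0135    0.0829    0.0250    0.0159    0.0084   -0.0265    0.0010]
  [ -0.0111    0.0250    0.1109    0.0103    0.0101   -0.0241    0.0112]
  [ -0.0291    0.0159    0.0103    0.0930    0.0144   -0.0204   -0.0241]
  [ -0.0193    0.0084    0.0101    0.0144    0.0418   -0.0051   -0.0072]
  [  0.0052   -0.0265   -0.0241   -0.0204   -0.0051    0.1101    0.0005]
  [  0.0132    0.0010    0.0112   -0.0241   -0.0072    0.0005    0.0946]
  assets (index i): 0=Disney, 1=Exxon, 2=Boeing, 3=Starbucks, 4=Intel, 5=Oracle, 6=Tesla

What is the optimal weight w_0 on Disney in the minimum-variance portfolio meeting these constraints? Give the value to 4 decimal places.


-0.0165

x=Σ⁻¹μ = [1.4141  1.3888  0.4229  2.0096  4.6765  2.6625  2.7059]
y=Σ⁻¹𝟙 = [17.0370  12.3288  6.3121  16.3342  26.5216  16.8212  13.4068]
a=μᵀx=2.381594  b=𝟙ᵀx=15.280260  c=𝟙ᵀy=108.761829  D=ac−b²=25.540137
λ₁=(c·0.182−b)/D = (108.761829·0.182−15.280260)/25.540137 = 0.176757
λ₂=(a−b·0.182)/D = (2.381594−15.280260·0.182)/25.540137 = -0.015639
w* = 0.176757·x + -0.015639·y:
  w_0 = 0.176757·1.4141 + -0.015639·17.0370 = -0.0165  (Disney)
  w_1 = 0.176757·1.3888 + -0.015639·12.3288 = 0.0527  (Exxon)
  w_2 = 0.176757·0.4229 + -0.015639·6.3121 = -0.0240  (Boeing)
  w_3 = 0.176757·2.0096 + -0.015639·16.3342 = 0.0998  (Starbucks)
  w_4 = 0.176757·4.6765 + -0.015639·26.5216 = 0.4118  (Intel)
  w_5 = 0.176757·2.6625 + -0.015639·16.8212 = 0.2075  (Oracle)
  w_6 = 0.176757·2.7059 + -0.015639·13.4068 = 0.2686  (Tesla)
Σw_i=1.0000  μᵀw=0.1820
σ²=wᵀΣw=λ₁·μ_p+λ₂ = 0.176757·0.182 + -0.015639 = 0.016531 ≈ 0.0165


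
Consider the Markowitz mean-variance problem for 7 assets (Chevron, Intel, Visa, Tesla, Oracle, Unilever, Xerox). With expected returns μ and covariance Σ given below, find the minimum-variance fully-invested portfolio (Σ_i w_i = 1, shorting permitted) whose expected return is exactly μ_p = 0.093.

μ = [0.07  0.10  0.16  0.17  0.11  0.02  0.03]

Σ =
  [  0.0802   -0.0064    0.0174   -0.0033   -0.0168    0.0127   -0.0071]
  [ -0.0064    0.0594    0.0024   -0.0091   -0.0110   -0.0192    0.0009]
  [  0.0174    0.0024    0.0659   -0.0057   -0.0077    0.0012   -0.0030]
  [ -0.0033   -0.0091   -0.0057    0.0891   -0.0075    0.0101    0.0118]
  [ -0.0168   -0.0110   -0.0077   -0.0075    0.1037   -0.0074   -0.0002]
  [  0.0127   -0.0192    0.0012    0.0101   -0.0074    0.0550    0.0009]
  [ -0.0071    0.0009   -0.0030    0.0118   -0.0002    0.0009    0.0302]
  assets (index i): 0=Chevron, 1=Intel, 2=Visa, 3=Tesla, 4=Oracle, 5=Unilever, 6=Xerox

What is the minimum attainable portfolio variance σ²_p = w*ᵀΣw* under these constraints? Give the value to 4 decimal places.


x=Σ⁻¹μ = [0.9465  2.6669  2.5160  2.3846  1.9166  0.8339  0.4425]
y=Σ⁻¹𝟙 = [15.1233  30.6384  14.1944  10.2531  19.0010  25.2169  32.5332]
a=μᵀx=1.381670  b=𝟙ᵀx=11.707038  c=𝟙ᵀy=146.960208  D=ac−b²=65.995776
λ₁=(c·0.093−b)/D = (146.960208·0.093−11.707038)/65.995776 = 0.029703
λ₂=(a−b·0.093)/D = (1.381670−11.707038·0.093)/65.995776 = 0.004438
w* = 0.029703·x + 0.004438·y:
  w_0 = 0.029703·0.9465 + 0.004438·15.1233 = 0.0952  (Chevron)
  w_1 = 0.029703·2.6669 + 0.004438·30.6384 = 0.2152  (Intel)
  w_2 = 0.029703·2.5160 + 0.004438·14.1944 = 0.1377  (Visa)
  w_3 = 0.029703·2.3846 + 0.004438·10.2531 = 0.1163  (Tesla)
  w_4 = 0.029703·1.9166 + 0.004438·19.0010 = 0.1413  (Oracle)
  w_5 = 0.029703·0.8339 + 0.004438·25.2169 = 0.1367  (Unilever)
  w_6 = 0.029703·0.4425 + 0.004438·32.5332 = 0.1575  (Xerox)
Σw_i=1.0000  μᵀw=0.0930
σ²=wᵀΣw=λ₁·μ_p+λ₂ = 0.029703·0.093 + 0.004438 = 0.007201 ≈ 0.0072

0.0072


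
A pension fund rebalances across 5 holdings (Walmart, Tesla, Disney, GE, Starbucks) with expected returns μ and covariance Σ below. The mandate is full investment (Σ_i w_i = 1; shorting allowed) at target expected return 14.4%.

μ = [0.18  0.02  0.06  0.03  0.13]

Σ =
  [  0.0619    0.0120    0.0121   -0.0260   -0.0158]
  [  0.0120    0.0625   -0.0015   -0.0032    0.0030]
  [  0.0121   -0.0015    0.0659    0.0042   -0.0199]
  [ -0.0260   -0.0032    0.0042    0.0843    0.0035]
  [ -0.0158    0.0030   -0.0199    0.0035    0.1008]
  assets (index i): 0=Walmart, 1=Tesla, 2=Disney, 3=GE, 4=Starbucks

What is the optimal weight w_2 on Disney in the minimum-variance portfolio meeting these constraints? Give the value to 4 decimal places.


p=Σ⁻¹μ = [3.9843  -0.4509  0.6839  1.4500  2.0123]
q=Σ⁻¹𝟙 = [22.2806  12.2538  14.8663  17.8208  15.3645]
a=μᵀp=1.054293  b=𝟙ᵀp=7.679577  c=𝟙ᵀq=82.586093  D=ac−b²=28.094026
λ₁=(c·0.144−b)/D = (82.586093·0.144−7.679577)/28.094026 = 0.149954
λ₂=(a−b·0.144)/D = (1.054293−7.679577·0.144)/28.094026 = -0.001835
w* = 0.149954·p + -0.001835·q:
  w_0 = 0.149954·3.9843 + -0.001835·22.2806 = 0.5566  (Walmart)
  w_1 = 0.149954·-0.4509 + -0.001835·12.2538 = -0.0901  (Tesla)
  w_2 = 0.149954·0.6839 + -0.001835·14.8663 = 0.0753  (Disney)
  w_3 = 0.149954·1.4500 + -0.001835·17.8208 = 0.1847  (GE)
  w_4 = 0.149954·2.0123 + -0.001835·15.3645 = 0.2736  (Starbucks)
Σw_i=1.0000  μᵀw=0.1440
σ²=wᵀΣw=λ₁·μ_p+λ₂ = 0.149954·0.144 + -0.001835 = 0.019758 ≈ 0.0198

0.0753
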